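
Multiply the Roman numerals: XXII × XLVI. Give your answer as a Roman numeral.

XXII = 22
XLVI = 46
22 × 46 = 1012

MXII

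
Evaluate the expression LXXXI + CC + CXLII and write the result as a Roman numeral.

LXXXI = 81, CC = 200, CXLII = 142
81 + 200 = 281
281 + 142 = 423

CDXXIII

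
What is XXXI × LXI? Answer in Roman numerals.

XXXI = 31
LXI = 61
31 × 61 = 1891

MDCCCXCI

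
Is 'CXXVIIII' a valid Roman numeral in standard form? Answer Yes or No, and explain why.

'CXXVIIII': More than 3 consecutive I's

No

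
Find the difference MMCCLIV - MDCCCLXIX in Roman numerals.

MMCCLIV = 2254
MDCCCLXIX = 1869
2254 - 1869 = 385

CCCLXXXV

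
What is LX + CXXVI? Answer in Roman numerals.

LX = 60
CXXVI = 126
60 + 126 = 186

CLXXXVI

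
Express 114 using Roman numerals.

Convert 114 to Roman numerals:
  114 contains 1×100 (C)
  14 contains 1×10 (X)
  4 contains 1×4 (IV)

CXIV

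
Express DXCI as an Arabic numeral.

DXCI: D=500, XC=90, I=1
500 + 90 + 1 = 591

591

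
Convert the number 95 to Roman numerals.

Convert 95 to Roman numerals:
  95 contains 1×90 (XC)
  5 contains 1×5 (V)

XCV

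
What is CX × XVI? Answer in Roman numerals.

CX = 110
XVI = 16
110 × 16 = 1760

MDCCLX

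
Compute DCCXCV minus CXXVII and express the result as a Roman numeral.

DCCXCV = 795
CXXVII = 127
795 - 127 = 668

DCLXVIII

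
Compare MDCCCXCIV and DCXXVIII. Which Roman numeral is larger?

MDCCCXCIV = 1894
DCXXVIII = 628
1894 is larger

MDCCCXCIV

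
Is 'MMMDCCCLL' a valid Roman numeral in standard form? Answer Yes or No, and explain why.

'MMMDCCCLL': L should not appear more than once

No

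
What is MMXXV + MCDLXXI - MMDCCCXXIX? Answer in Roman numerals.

MMXXV = 2025, MCDLXXI = 1471, MMDCCCXXIX = 2829
2025 + 1471 = 3496
3496 - 2829 = 667

DCLXVII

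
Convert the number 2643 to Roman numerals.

Convert 2643 to Roman numerals:
  2643 contains 2×1000 (MM)
  643 contains 1×500 (D)
  143 contains 1×100 (C)
  43 contains 1×40 (XL)
  3 contains 3×1 (III)

MMDCXLIII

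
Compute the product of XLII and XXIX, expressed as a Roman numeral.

XLII = 42
XXIX = 29
42 × 29 = 1218

MCCXVIII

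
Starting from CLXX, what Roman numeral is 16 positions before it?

CLXX = 170
170 - 16 = 154

CLIV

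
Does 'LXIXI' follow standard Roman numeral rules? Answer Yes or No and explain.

'LXIXI': I cannot come right after the subtractive pair IX: once I is subtracted in IX, the next symbol must be smaller than I

No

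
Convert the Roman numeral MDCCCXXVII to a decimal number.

MDCCCXXVII: M=1000, D=500, C=100, C=100, C=100, X=10, X=10, V=5, I=1, I=1
1000 + 500 + 100 + 100 + 100 + 10 + 10 + 5 + 1 + 1 = 1827

1827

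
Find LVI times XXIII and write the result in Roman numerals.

LVI = 56
XXIII = 23
56 × 23 = 1288

MCCLXXXVIII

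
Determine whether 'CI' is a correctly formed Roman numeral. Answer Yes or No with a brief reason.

'CI': Check the rules: uses only the symbols I, V, X, L, C, D, M; no symbol is repeated more than three times in a row; V, L and D each appear at most once; no smaller symbol precedes a larger one (values never increase from left to right). Value: C (100) + I (1) = 101. So it is a valid standard Roman numeral.

Yes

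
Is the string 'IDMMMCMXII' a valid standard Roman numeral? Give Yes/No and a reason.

'IDMMMCMXII': Invalid subtractive combination: ID

No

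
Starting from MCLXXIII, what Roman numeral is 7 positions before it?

MCLXXIII = 1173
1173 - 7 = 1166

MCLXVI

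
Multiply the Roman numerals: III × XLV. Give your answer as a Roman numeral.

III = 3
XLV = 45
3 × 45 = 135

CXXXV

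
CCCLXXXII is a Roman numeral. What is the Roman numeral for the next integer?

CCCLXXXII = 382; next is 383

CCCLXXXIII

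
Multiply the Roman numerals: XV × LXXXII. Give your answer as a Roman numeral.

XV = 15
LXXXII = 82
15 × 82 = 1230

MCCXXX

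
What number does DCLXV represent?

DCLXV: D=500, C=100, L=50, X=10, V=5
500 + 100 + 50 + 10 + 5 = 665

665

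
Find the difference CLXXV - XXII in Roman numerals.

CLXXV = 175
XXII = 22
175 - 22 = 153

CLIII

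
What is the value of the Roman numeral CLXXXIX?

CLXXXIX: C=100, L=50, X=10, X=10, X=10, IX=9
100 + 50 + 10 + 10 + 10 + 9 = 189

189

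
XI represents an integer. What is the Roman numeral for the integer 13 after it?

XI = 11
11 + 13 = 24

XXIV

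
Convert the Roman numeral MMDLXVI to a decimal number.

MMDLXVI: M=1000, M=1000, D=500, L=50, X=10, V=5, I=1
1000 + 1000 + 500 + 50 + 10 + 5 + 1 = 2566

2566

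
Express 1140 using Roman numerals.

Convert 1140 to Roman numerals:
  1140 contains 1×1000 (M)
  140 contains 1×100 (C)
  40 contains 1×40 (XL)

MCXL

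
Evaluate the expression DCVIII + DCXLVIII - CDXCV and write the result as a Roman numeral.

DCVIII = 608, DCXLVIII = 648, CDXCV = 495
608 + 648 = 1256
1256 - 495 = 761

DCCLXI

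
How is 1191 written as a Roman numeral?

Convert 1191 to Roman numerals:
  1191 contains 1×1000 (M)
  191 contains 1×100 (C)
  91 contains 1×90 (XC)
  1 contains 1×1 (I)

MCXCI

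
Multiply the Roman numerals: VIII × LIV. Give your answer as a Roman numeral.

VIII = 8
LIV = 54
8 × 54 = 432

CDXXXII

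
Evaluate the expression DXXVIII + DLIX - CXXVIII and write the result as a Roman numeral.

DXXVIII = 528, DLIX = 559, CXXVIII = 128
528 + 559 = 1087
1087 - 128 = 959

CMLIX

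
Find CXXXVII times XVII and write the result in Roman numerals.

CXXXVII = 137
XVII = 17
137 × 17 = 2329

MMCCCXXIX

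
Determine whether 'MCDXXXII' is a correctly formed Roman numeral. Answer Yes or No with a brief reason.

'MCDXXXII': Check the rules: uses only the symbols I, V, X, L, C, D, M; no symbol is repeated more than three times in a row; V, L and D each appear at most once; the only place a smaller symbol precedes a larger one is the allowed subtractive pair CD, the symbol right after such a pair (if any) is smaller than the pair's first symbol, and otherwise the values never increase from left to right. Value: M (1000) + CD (400) + X (10) + X (10) + X (10) + I (1) + I (1) = 1432. So it is a valid standard Roman numeral.

Yes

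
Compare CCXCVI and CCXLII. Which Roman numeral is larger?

CCXCVI = 296
CCXLII = 242
296 is larger

CCXCVI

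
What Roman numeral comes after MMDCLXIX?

MMDCLXIX = 2669, so the next integer is 2669 + 1 = 2670

MMDCLXX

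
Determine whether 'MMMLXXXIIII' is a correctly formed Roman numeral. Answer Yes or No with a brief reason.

'MMMLXXXIIII': More than 3 consecutive I's

No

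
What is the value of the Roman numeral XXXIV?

XXXIV: X=10, X=10, X=10, IV=4
10 + 10 + 10 + 4 = 34

34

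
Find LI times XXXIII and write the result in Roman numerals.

LI = 51
XXXIII = 33
51 × 33 = 1683

MDCLXXXIII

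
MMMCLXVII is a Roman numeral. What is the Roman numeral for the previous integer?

MMMCLXVII = 3167; previous is 3166

MMMCLXVI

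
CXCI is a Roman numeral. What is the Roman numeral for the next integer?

CXCI = 191, so the next integer is 191 + 1 = 192

CXCII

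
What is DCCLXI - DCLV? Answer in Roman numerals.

DCCLXI = 761
DCLV = 655
761 - 655 = 106

CVI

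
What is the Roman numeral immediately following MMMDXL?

MMMDXL = 3540; next is 3541

MMMDXLI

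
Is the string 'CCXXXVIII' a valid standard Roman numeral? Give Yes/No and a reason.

'CCXXXVIII': Check the rules: uses only the symbols I, V, X, L, C, D, M; no symbol is repeated more than three times in a row; V, L and D each appear at most once; no smaller symbol precedes a larger one (values never increase from left to right). Value: C (100) + C (100) + X (10) + X (10) + X (10) + V (5) + I (1) + I (1) + I (1) = 238. So it is a valid standard Roman numeral.

Yes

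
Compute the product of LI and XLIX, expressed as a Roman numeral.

LI = 51
XLIX = 49
51 × 49 = 2499

MMCDXCIX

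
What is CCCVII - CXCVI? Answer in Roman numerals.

CCCVII = 307
CXCVI = 196
307 - 196 = 111

CXI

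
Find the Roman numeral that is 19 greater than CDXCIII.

CDXCIII = 493
493 + 19 = 512

DXII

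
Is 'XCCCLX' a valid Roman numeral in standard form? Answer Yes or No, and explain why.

'XCCCLX': X (position 1) comes before the larger symbol C (position 3) without being directly in front of it as a subtractive pair; apart from IV, IX, XL, XC, CD and CM, symbols must go from largest to smallest

No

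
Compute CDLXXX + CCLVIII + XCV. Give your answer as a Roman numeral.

CDLXXX = 480, CCLVIII = 258, XCV = 95
480 + 258 = 738
738 + 95 = 833

DCCCXXXIII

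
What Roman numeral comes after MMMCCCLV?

MMMCCCLV = 3355; next is 3356

MMMCCCLVI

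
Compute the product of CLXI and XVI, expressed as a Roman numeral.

CLXI = 161
XVI = 16
161 × 16 = 2576

MMDLXXVI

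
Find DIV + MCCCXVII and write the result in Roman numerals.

DIV = 504
MCCCXVII = 1317
504 + 1317 = 1821

MDCCCXXI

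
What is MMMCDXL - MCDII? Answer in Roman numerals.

MMMCDXL = 3440
MCDII = 1402
3440 - 1402 = 2038

MMXXXVIII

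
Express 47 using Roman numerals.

Convert 47 to Roman numerals:
  47 contains 1×40 (XL)
  7 contains 1×5 (V)
  2 contains 2×1 (II)

XLVII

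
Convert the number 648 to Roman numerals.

Convert 648 to Roman numerals:
  648 contains 1×500 (D)
  148 contains 1×100 (C)
  48 contains 1×40 (XL)
  8 contains 1×5 (V)
  3 contains 3×1 (III)

DCXLVIII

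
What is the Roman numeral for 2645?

Convert 2645 to Roman numerals:
  2645 contains 2×1000 (MM)
  645 contains 1×500 (D)
  145 contains 1×100 (C)
  45 contains 1×40 (XL)
  5 contains 1×5 (V)

MMDCXLV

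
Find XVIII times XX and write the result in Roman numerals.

XVIII = 18
XX = 20
18 × 20 = 360

CCCLX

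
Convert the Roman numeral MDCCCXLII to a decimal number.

MDCCCXLII: M=1000, D=500, C=100, C=100, C=100, XL=40, I=1, I=1
1000 + 500 + 100 + 100 + 100 + 40 + 1 + 1 = 1842

1842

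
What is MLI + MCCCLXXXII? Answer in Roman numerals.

MLI = 1051
MCCCLXXXII = 1382
1051 + 1382 = 2433

MMCDXXXIII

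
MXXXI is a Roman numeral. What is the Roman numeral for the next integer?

MXXXI = 1031; next is 1032

MXXXII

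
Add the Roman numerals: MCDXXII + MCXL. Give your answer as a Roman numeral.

MCDXXII = 1422
MCXL = 1140
1422 + 1140 = 2562

MMDLXII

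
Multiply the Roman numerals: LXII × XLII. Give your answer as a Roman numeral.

LXII = 62
XLII = 42
62 × 42 = 2604

MMDCIV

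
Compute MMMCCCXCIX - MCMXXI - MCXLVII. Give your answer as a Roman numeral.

MMMCCCXCIX = 3399, MCMXXI = 1921, MCXLVII = 1147
3399 - 1921 = 1478
1478 - 1147 = 331

CCCXXXI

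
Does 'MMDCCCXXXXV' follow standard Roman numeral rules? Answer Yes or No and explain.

'MMDCCCXXXXV': More than 3 consecutive X's

No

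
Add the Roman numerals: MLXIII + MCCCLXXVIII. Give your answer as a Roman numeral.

MLXIII = 1063
MCCCLXXVIII = 1378
1063 + 1378 = 2441

MMCDXLI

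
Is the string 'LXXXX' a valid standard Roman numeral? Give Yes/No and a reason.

'LXXXX': More than 3 consecutive X's

No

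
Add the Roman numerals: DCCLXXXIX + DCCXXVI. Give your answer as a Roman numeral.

DCCLXXXIX = 789
DCCXXVI = 726
789 + 726 = 1515

MDXV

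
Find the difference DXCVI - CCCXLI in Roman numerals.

DXCVI = 596
CCCXLI = 341
596 - 341 = 255

CCLV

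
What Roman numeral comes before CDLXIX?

CDLXIX = 469, so the previous integer is 469 - 1 = 468

CDLXVIII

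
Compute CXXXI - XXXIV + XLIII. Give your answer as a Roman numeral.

CXXXI = 131, XXXIV = 34, XLIII = 43
131 - 34 = 97
97 + 43 = 140

CXL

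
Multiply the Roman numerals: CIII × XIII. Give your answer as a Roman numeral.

CIII = 103
XIII = 13
103 × 13 = 1339

MCCCXXXIX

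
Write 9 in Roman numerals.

Convert 9 to Roman numerals:
  9 contains 1×9 (IX)

IX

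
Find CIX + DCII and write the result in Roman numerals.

CIX = 109
DCII = 602
109 + 602 = 711

DCCXI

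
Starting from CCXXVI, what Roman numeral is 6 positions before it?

CCXXVI = 226
226 - 6 = 220

CCXX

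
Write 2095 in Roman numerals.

Convert 2095 to Roman numerals:
  2095 contains 2×1000 (MM)
  95 contains 1×90 (XC)
  5 contains 1×5 (V)

MMXCV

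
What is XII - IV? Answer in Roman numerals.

XII = 12
IV = 4
12 - 4 = 8

VIII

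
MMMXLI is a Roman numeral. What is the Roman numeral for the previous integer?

MMMXLI = 3041; previous is 3040

MMMXL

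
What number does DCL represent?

DCL: D=500, C=100, L=50
500 + 100 + 50 = 650

650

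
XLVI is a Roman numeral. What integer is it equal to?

XLVI: XL=40, V=5, I=1
40 + 5 + 1 = 46

46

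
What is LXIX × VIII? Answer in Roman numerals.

LXIX = 69
VIII = 8
69 × 8 = 552

DLII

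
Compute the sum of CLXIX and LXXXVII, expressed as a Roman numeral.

CLXIX = 169
LXXXVII = 87
169 + 87 = 256

CCLVI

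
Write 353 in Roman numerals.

Convert 353 to Roman numerals:
  353 contains 3×100 (CCC)
  53 contains 1×50 (L)
  3 contains 3×1 (III)

CCCLIII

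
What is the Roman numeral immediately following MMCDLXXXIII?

MMCDLXXXIII = 2483, so the next integer is 2483 + 1 = 2484

MMCDLXXXIV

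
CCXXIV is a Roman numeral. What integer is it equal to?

CCXXIV: C=100, C=100, X=10, X=10, IV=4
100 + 100 + 10 + 10 + 4 = 224

224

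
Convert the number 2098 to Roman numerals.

Convert 2098 to Roman numerals:
  2098 contains 2×1000 (MM)
  98 contains 1×90 (XC)
  8 contains 1×5 (V)
  3 contains 3×1 (III)

MMXCVIII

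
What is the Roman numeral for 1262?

Convert 1262 to Roman numerals:
  1262 contains 1×1000 (M)
  262 contains 2×100 (CC)
  62 contains 1×50 (L)
  12 contains 1×10 (X)
  2 contains 2×1 (II)

MCCLXII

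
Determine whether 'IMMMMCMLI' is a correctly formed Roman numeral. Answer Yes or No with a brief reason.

'IMMMMCMLI': More than 3 consecutive M's

No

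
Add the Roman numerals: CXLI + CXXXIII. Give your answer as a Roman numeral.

CXLI = 141
CXXXIII = 133
141 + 133 = 274

CCLXXIV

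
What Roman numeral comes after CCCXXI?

CCCXXI = 321, so the next integer is 321 + 1 = 322

CCCXXII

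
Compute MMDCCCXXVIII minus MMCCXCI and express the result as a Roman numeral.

MMDCCCXXVIII = 2828
MMCCXCI = 2291
2828 - 2291 = 537

DXXXVII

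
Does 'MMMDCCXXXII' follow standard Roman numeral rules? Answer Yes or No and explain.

'MMMDCCXXXII': Check the rules: uses only the symbols I, V, X, L, C, D, M; no symbol is repeated more than three times in a row; V, L and D each appear at most once; no smaller symbol precedes a larger one (values never increase from left to right). Value: M (1000) + M (1000) + M (1000) + D (500) + C (100) + C (100) + X (10) + X (10) + X (10) + I (1) + I (1) = 3732. So it is a valid standard Roman numeral.

Yes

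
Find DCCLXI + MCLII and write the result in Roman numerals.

DCCLXI = 761
MCLII = 1152
761 + 1152 = 1913

MCMXIII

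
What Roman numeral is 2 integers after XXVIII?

XXVIII = 28
28 + 2 = 30

XXX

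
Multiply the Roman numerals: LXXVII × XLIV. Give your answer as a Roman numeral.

LXXVII = 77
XLIV = 44
77 × 44 = 3388

MMMCCCLXXXVIII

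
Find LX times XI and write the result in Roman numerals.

LX = 60
XI = 11
60 × 11 = 660

DCLX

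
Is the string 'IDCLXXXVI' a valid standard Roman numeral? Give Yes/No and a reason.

'IDCLXXXVI': Invalid subtractive combination: ID

No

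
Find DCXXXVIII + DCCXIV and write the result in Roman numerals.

DCXXXVIII = 638
DCCXIV = 714
638 + 714 = 1352

MCCCLII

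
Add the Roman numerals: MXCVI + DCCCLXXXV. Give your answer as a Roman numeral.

MXCVI = 1096
DCCCLXXXV = 885
1096 + 885 = 1981

MCMLXXXI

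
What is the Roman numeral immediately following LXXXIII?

LXXXIII = 83, so the next integer is 83 + 1 = 84

LXXXIV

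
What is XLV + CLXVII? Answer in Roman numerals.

XLV = 45
CLXVII = 167
45 + 167 = 212

CCXII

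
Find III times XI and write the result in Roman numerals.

III = 3
XI = 11
3 × 11 = 33

XXXIII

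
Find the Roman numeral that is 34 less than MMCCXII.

MMCCXII = 2212
2212 - 34 = 2178

MMCLXXVIII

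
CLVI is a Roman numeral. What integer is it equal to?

CLVI: C=100, L=50, V=5, I=1
100 + 50 + 5 + 1 = 156

156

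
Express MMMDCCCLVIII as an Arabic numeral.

MMMDCCCLVIII: M=1000, M=1000, M=1000, D=500, C=100, C=100, C=100, L=50, V=5, I=1, I=1, I=1
1000 + 1000 + 1000 + 500 + 100 + 100 + 100 + 50 + 5 + 1 + 1 + 1 = 3858

3858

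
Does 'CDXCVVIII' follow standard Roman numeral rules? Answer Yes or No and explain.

'CDXCVVIII': V should not appear more than once

No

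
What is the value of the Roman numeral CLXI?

CLXI: C=100, L=50, X=10, I=1
100 + 50 + 10 + 1 = 161

161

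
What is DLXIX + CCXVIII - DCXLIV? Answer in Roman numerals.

DLXIX = 569, CCXVIII = 218, DCXLIV = 644
569 + 218 = 787
787 - 644 = 143

CXLIII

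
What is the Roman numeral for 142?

Convert 142 to Roman numerals:
  142 contains 1×100 (C)
  42 contains 1×40 (XL)
  2 contains 2×1 (II)

CXLII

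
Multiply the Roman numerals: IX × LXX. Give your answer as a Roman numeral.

IX = 9
LXX = 70
9 × 70 = 630

DCXXX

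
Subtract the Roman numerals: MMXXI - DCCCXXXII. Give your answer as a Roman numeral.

MMXXI = 2021
DCCCXXXII = 832
2021 - 832 = 1189

MCLXXXIX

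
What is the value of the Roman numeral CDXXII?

CDXXII: CD=400, X=10, X=10, I=1, I=1
400 + 10 + 10 + 1 + 1 = 422

422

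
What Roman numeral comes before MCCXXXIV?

MCCXXXIV = 1234; previous is 1233

MCCXXXIII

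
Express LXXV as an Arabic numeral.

LXXV: L=50, X=10, X=10, V=5
50 + 10 + 10 + 5 = 75

75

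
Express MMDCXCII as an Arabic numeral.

MMDCXCII: M=1000, M=1000, D=500, C=100, XC=90, I=1, I=1
1000 + 1000 + 500 + 100 + 90 + 1 + 1 = 2692

2692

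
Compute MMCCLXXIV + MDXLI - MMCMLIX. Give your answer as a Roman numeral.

MMCCLXXIV = 2274, MDXLI = 1541, MMCMLIX = 2959
2274 + 1541 = 3815
3815 - 2959 = 856

DCCCLVI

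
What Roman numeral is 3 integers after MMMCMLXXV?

MMMCMLXXV = 3975
3975 + 3 = 3978

MMMCMLXXVIII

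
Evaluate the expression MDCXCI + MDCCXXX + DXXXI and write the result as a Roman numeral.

MDCXCI = 1691, MDCCXXX = 1730, DXXXI = 531
1691 + 1730 = 3421
3421 + 531 = 3952

MMMCMLII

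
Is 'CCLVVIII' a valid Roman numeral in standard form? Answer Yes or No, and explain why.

'CCLVVIII': V should not appear more than once

No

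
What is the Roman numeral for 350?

Convert 350 to Roman numerals:
  350 contains 3×100 (CCC)
  50 contains 1×50 (L)

CCCL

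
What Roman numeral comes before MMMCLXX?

MMMCLXX = 3170; previous is 3169

MMMCLXIX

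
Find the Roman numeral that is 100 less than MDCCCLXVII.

MDCCCLXVII = 1867
1867 - 100 = 1767

MDCCLXVII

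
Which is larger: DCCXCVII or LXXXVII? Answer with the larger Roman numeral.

DCCXCVII = 797
LXXXVII = 87
797 is larger

DCCXCVII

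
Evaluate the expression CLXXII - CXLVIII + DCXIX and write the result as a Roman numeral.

CLXXII = 172, CXLVIII = 148, DCXIX = 619
172 - 148 = 24
24 + 619 = 643

DCXLIII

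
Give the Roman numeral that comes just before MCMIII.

MCMIII = 1903; previous is 1902

MCMII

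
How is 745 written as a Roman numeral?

Convert 745 to Roman numerals:
  745 contains 1×500 (D)
  245 contains 2×100 (CC)
  45 contains 1×40 (XL)
  5 contains 1×5 (V)

DCCXLV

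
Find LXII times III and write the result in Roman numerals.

LXII = 62
III = 3
62 × 3 = 186

CLXXXVI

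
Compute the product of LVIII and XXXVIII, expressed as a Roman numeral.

LVIII = 58
XXXVIII = 38
58 × 38 = 2204

MMCCIV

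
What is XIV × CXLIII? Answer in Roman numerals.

XIV = 14
CXLIII = 143
14 × 143 = 2002

MMII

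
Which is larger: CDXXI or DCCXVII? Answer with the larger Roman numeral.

CDXXI = 421
DCCXVII = 717
717 is larger

DCCXVII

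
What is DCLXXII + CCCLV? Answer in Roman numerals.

DCLXXII = 672
CCCLV = 355
672 + 355 = 1027

MXXVII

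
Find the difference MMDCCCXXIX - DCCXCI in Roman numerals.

MMDCCCXXIX = 2829
DCCXCI = 791
2829 - 791 = 2038

MMXXXVIII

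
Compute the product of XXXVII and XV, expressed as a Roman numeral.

XXXVII = 37
XV = 15
37 × 15 = 555

DLV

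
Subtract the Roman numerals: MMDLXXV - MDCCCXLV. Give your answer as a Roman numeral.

MMDLXXV = 2575
MDCCCXLV = 1845
2575 - 1845 = 730

DCCXXX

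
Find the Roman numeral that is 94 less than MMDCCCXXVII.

MMDCCCXXVII = 2827
2827 - 94 = 2733

MMDCCXXXIII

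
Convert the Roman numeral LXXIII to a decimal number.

LXXIII: L=50, X=10, X=10, I=1, I=1, I=1
50 + 10 + 10 + 1 + 1 + 1 = 73

73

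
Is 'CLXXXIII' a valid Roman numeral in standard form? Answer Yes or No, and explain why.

'CLXXXIII': Check the rules: uses only the symbols I, V, X, L, C, D, M; no symbol is repeated more than three times in a row; V, L and D each appear at most once; no smaller symbol precedes a larger one (values never increase from left to right). Value: C (100) + L (50) + X (10) + X (10) + X (10) + I (1) + I (1) + I (1) = 183. So it is a valid standard Roman numeral.

Yes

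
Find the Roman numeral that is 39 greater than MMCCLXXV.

MMCCLXXV = 2275
2275 + 39 = 2314

MMCCCXIV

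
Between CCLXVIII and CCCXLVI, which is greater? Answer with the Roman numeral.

CCLXVIII = 268
CCCXLVI = 346
346 is larger

CCCXLVI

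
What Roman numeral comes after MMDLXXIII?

MMDLXXIII = 2573, so the next integer is 2573 + 1 = 2574

MMDLXXIV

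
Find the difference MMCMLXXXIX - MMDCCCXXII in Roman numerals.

MMCMLXXXIX = 2989
MMDCCCXXII = 2822
2989 - 2822 = 167

CLXVII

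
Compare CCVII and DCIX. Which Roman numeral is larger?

CCVII = 207
DCIX = 609
609 is larger

DCIX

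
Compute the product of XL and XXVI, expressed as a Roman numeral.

XL = 40
XXVI = 26
40 × 26 = 1040

MXL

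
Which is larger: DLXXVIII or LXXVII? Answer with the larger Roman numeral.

DLXXVIII = 578
LXXVII = 77
578 is larger

DLXXVIII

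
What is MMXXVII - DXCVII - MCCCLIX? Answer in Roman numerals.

MMXXVII = 2027, DXCVII = 597, MCCCLIX = 1359
2027 - 597 = 1430
1430 - 1359 = 71

LXXI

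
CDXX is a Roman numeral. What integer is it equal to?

CDXX: CD=400, X=10, X=10
400 + 10 + 10 = 420

420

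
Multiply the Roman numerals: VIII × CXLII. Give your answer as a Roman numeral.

VIII = 8
CXLII = 142
8 × 142 = 1136

MCXXXVI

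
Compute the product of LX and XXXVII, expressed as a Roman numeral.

LX = 60
XXXVII = 37
60 × 37 = 2220

MMCCXX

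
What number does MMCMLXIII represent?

MMCMLXIII: M=1000, M=1000, CM=900, L=50, X=10, I=1, I=1, I=1
1000 + 1000 + 900 + 50 + 10 + 1 + 1 + 1 = 2963

2963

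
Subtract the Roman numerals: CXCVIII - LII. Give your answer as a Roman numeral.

CXCVIII = 198
LII = 52
198 - 52 = 146

CXLVI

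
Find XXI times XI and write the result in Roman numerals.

XXI = 21
XI = 11
21 × 11 = 231

CCXXXI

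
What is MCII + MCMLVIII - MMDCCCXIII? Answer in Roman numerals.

MCII = 1102, MCMLVIII = 1958, MMDCCCXIII = 2813
1102 + 1958 = 3060
3060 - 2813 = 247

CCXLVII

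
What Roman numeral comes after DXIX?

DXIX = 519; next is 520

DXX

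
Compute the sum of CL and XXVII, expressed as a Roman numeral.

CL = 150
XXVII = 27
150 + 27 = 177

CLXXVII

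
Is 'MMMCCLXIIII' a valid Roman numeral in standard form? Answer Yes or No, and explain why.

'MMMCCLXIIII': More than 3 consecutive I's

No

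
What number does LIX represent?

LIX: L=50, IX=9
50 + 9 = 59

59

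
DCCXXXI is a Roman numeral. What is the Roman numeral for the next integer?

DCCXXXI = 731; next is 732

DCCXXXII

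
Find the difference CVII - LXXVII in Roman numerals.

CVII = 107
LXXVII = 77
107 - 77 = 30

XXX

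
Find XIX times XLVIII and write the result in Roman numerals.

XIX = 19
XLVIII = 48
19 × 48 = 912

CMXII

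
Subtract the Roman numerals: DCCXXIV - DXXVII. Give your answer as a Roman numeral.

DCCXXIV = 724
DXXVII = 527
724 - 527 = 197

CXCVII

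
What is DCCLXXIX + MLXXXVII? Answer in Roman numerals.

DCCLXXIX = 779
MLXXXVII = 1087
779 + 1087 = 1866

MDCCCLXVI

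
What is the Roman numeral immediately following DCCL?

DCCL = 750; next is 751

DCCLI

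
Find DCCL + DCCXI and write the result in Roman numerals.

DCCL = 750
DCCXI = 711
750 + 711 = 1461

MCDLXI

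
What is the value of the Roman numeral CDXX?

CDXX: CD=400, X=10, X=10
400 + 10 + 10 = 420

420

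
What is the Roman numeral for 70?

Convert 70 to Roman numerals:
  70 contains 1×50 (L)
  20 contains 2×10 (XX)

LXX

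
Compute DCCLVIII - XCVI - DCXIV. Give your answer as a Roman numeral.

DCCLVIII = 758, XCVI = 96, DCXIV = 614
758 - 96 = 662
662 - 614 = 48

XLVIII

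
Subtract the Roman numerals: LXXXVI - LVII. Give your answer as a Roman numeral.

LXXXVI = 86
LVII = 57
86 - 57 = 29

XXIX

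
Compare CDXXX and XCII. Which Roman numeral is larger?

CDXXX = 430
XCII = 92
430 is larger

CDXXX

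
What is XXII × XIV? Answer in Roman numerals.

XXII = 22
XIV = 14
22 × 14 = 308

CCCVIII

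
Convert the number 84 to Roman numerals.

Convert 84 to Roman numerals:
  84 contains 1×50 (L)
  34 contains 3×10 (XXX)
  4 contains 1×4 (IV)

LXXXIV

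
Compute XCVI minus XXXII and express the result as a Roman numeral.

XCVI = 96
XXXII = 32
96 - 32 = 64

LXIV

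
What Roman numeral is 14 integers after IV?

IV = 4
4 + 14 = 18

XVIII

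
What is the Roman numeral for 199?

Convert 199 to Roman numerals:
  199 contains 1×100 (C)
  99 contains 1×90 (XC)
  9 contains 1×9 (IX)

CXCIX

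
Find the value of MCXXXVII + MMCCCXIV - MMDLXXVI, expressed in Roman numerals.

MCXXXVII = 1137, MMCCCXIV = 2314, MMDLXXVI = 2576
1137 + 2314 = 3451
3451 - 2576 = 875

DCCCLXXV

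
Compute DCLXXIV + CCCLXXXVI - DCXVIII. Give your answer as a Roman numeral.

DCLXXIV = 674, CCCLXXXVI = 386, DCXVIII = 618
674 + 386 = 1060
1060 - 618 = 442

CDXLII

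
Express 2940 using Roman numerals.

Convert 2940 to Roman numerals:
  2940 contains 2×1000 (MM)
  940 contains 1×900 (CM)
  40 contains 1×40 (XL)

MMCMXL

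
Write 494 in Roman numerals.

Convert 494 to Roman numerals:
  494 contains 1×400 (CD)
  94 contains 1×90 (XC)
  4 contains 1×4 (IV)

CDXCIV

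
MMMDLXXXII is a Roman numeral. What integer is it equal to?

MMMDLXXXII: M=1000, M=1000, M=1000, D=500, L=50, X=10, X=10, X=10, I=1, I=1
1000 + 1000 + 1000 + 500 + 50 + 10 + 10 + 10 + 1 + 1 = 3582

3582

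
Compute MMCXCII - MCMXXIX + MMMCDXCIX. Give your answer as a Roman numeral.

MMCXCII = 2192, MCMXXIX = 1929, MMMCDXCIX = 3499
2192 - 1929 = 263
263 + 3499 = 3762

MMMDCCLXII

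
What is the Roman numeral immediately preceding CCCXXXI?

CCCXXXI = 331, so the previous integer is 331 - 1 = 330

CCCXXX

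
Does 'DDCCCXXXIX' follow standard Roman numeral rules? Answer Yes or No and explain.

'DDCCCXXXIX': D should not appear more than once

No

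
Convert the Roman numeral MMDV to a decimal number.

MMDV: M=1000, M=1000, D=500, V=5
1000 + 1000 + 500 + 5 = 2505

2505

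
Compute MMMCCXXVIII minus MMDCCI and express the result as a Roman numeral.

MMMCCXXVIII = 3228
MMDCCI = 2701
3228 - 2701 = 527

DXXVII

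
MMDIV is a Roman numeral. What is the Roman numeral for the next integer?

MMDIV = 2504, so the next integer is 2504 + 1 = 2505

MMDV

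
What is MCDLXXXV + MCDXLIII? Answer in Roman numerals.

MCDLXXXV = 1485
MCDXLIII = 1443
1485 + 1443 = 2928

MMCMXXVIII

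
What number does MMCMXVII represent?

MMCMXVII: M=1000, M=1000, CM=900, X=10, V=5, I=1, I=1
1000 + 1000 + 900 + 10 + 5 + 1 + 1 = 2917

2917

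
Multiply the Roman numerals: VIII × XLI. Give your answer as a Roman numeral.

VIII = 8
XLI = 41
8 × 41 = 328

CCCXXVIII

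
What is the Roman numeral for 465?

Convert 465 to Roman numerals:
  465 contains 1×400 (CD)
  65 contains 1×50 (L)
  15 contains 1×10 (X)
  5 contains 1×5 (V)

CDLXV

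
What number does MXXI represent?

MXXI: M=1000, X=10, X=10, I=1
1000 + 10 + 10 + 1 = 1021

1021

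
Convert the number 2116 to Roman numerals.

Convert 2116 to Roman numerals:
  2116 contains 2×1000 (MM)
  116 contains 1×100 (C)
  16 contains 1×10 (X)
  6 contains 1×5 (V)
  1 contains 1×1 (I)

MMCXVI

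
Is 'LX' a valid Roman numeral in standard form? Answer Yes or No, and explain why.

'LX': Check the rules: uses only the symbols I, V, X, L, C, D, M; no symbol is repeated more than three times in a row; V, L and D each appear at most once; no smaller symbol precedes a larger one (values never increase from left to right). Value: L (50) + X (10) = 60. So it is a valid standard Roman numeral.

Yes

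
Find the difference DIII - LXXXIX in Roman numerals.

DIII = 503
LXXXIX = 89
503 - 89 = 414

CDXIV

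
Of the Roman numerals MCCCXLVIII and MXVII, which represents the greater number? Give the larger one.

MCCCXLVIII = 1348
MXVII = 1017
1348 is larger

MCCCXLVIII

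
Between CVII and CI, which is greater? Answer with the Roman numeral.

CVII = 107
CI = 101
107 is larger

CVII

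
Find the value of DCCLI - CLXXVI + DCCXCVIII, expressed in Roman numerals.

DCCLI = 751, CLXXVI = 176, DCCXCVIII = 798
751 - 176 = 575
575 + 798 = 1373

MCCCLXXIII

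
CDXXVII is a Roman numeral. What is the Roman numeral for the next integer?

CDXXVII = 427, so the next integer is 427 + 1 = 428

CDXXVIII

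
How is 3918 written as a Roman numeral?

Convert 3918 to Roman numerals:
  3918 contains 3×1000 (MMM)
  918 contains 1×900 (CM)
  18 contains 1×10 (X)
  8 contains 1×5 (V)
  3 contains 3×1 (III)

MMMCMXVIII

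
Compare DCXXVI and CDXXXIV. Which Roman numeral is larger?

DCXXVI = 626
CDXXXIV = 434
626 is larger

DCXXVI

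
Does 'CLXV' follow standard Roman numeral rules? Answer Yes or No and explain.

'CLXV': Check the rules: uses only the symbols I, V, X, L, C, D, M; no symbol is repeated more than three times in a row; V, L and D each appear at most once; no smaller symbol precedes a larger one (values never increase from left to right). Value: C (100) + L (50) + X (10) + V (5) = 165. So it is a valid standard Roman numeral.

Yes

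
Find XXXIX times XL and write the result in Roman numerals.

XXXIX = 39
XL = 40
39 × 40 = 1560

MDLX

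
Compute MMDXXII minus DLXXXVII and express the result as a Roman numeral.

MMDXXII = 2522
DLXXXVII = 587
2522 - 587 = 1935

MCMXXXV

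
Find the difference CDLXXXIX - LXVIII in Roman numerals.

CDLXXXIX = 489
LXVIII = 68
489 - 68 = 421

CDXXI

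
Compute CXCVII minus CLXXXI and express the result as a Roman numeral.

CXCVII = 197
CLXXXI = 181
197 - 181 = 16

XVI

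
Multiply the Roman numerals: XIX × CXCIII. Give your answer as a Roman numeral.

XIX = 19
CXCIII = 193
19 × 193 = 3667

MMMDCLXVII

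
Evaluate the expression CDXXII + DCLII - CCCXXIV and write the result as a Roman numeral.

CDXXII = 422, DCLII = 652, CCCXXIV = 324
422 + 652 = 1074
1074 - 324 = 750

DCCL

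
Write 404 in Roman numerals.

Convert 404 to Roman numerals:
  404 contains 1×400 (CD)
  4 contains 1×4 (IV)

CDIV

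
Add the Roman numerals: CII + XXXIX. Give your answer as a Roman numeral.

CII = 102
XXXIX = 39
102 + 39 = 141

CXLI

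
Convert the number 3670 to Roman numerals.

Convert 3670 to Roman numerals:
  3670 contains 3×1000 (MMM)
  670 contains 1×500 (D)
  170 contains 1×100 (C)
  70 contains 1×50 (L)
  20 contains 2×10 (XX)

MMMDCLXX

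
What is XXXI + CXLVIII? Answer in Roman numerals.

XXXI = 31
CXLVIII = 148
31 + 148 = 179

CLXXIX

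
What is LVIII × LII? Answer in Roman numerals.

LVIII = 58
LII = 52
58 × 52 = 3016

MMMXVI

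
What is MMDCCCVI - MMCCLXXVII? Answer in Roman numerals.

MMDCCCVI = 2806
MMCCLXXVII = 2277
2806 - 2277 = 529

DXXIX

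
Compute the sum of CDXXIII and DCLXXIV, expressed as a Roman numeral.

CDXXIII = 423
DCLXXIV = 674
423 + 674 = 1097

MXCVII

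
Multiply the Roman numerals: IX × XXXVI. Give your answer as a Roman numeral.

IX = 9
XXXVI = 36
9 × 36 = 324

CCCXXIV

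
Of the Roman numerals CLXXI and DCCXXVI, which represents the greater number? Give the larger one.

CLXXI = 171
DCCXXVI = 726
726 is larger

DCCXXVI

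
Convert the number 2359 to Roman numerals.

Convert 2359 to Roman numerals:
  2359 contains 2×1000 (MM)
  359 contains 3×100 (CCC)
  59 contains 1×50 (L)
  9 contains 1×9 (IX)

MMCCCLIX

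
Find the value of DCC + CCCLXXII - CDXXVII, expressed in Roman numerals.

DCC = 700, CCCLXXII = 372, CDXXVII = 427
700 + 372 = 1072
1072 - 427 = 645

DCXLV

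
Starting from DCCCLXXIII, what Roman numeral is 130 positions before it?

DCCCLXXIII = 873
873 - 130 = 743

DCCXLIII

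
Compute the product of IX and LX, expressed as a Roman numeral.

IX = 9
LX = 60
9 × 60 = 540

DXL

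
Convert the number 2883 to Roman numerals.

Convert 2883 to Roman numerals:
  2883 contains 2×1000 (MM)
  883 contains 1×500 (D)
  383 contains 3×100 (CCC)
  83 contains 1×50 (L)
  33 contains 3×10 (XXX)
  3 contains 3×1 (III)

MMDCCCLXXXIII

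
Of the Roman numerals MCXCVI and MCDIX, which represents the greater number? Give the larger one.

MCXCVI = 1196
MCDIX = 1409
1409 is larger

MCDIX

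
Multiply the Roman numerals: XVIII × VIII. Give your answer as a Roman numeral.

XVIII = 18
VIII = 8
18 × 8 = 144

CXLIV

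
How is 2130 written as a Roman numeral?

Convert 2130 to Roman numerals:
  2130 contains 2×1000 (MM)
  130 contains 1×100 (C)
  30 contains 3×10 (XXX)

MMCXXX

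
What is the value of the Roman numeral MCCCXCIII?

MCCCXCIII: M=1000, C=100, C=100, C=100, XC=90, I=1, I=1, I=1
1000 + 100 + 100 + 100 + 90 + 1 + 1 + 1 = 1393

1393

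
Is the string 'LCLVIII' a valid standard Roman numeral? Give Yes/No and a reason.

'LCLVIII': L should not appear more than once

No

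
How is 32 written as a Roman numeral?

Convert 32 to Roman numerals:
  32 contains 3×10 (XXX)
  2 contains 2×1 (II)

XXXII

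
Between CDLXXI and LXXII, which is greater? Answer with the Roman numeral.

CDLXXI = 471
LXXII = 72
471 is larger

CDLXXI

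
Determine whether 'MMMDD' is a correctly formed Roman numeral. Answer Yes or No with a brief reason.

'MMMDD': D should not appear more than once

No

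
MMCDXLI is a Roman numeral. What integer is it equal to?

MMCDXLI: M=1000, M=1000, CD=400, XL=40, I=1
1000 + 1000 + 400 + 40 + 1 = 2441

2441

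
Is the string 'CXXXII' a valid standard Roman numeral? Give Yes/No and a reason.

'CXXXII': Check the rules: uses only the symbols I, V, X, L, C, D, M; no symbol is repeated more than three times in a row; V, L and D each appear at most once; no smaller symbol precedes a larger one (values never increase from left to right). Value: C (100) + X (10) + X (10) + X (10) + I (1) + I (1) = 132. So it is a valid standard Roman numeral.

Yes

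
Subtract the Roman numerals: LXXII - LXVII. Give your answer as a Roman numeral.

LXXII = 72
LXVII = 67
72 - 67 = 5

V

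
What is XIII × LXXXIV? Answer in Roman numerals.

XIII = 13
LXXXIV = 84
13 × 84 = 1092

MXCII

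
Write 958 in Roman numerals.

Convert 958 to Roman numerals:
  958 contains 1×900 (CM)
  58 contains 1×50 (L)
  8 contains 1×5 (V)
  3 contains 3×1 (III)

CMLVIII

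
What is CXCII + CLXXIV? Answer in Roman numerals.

CXCII = 192
CLXXIV = 174
192 + 174 = 366

CCCLXVI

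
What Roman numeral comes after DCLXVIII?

DCLXVIII = 668, so the next integer is 668 + 1 = 669

DCLXIX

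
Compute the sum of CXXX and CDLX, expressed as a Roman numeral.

CXXX = 130
CDLX = 460
130 + 460 = 590

DXC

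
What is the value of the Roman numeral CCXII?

CCXII: C=100, C=100, X=10, I=1, I=1
100 + 100 + 10 + 1 + 1 = 212

212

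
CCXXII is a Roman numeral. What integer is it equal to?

CCXXII: C=100, C=100, X=10, X=10, I=1, I=1
100 + 100 + 10 + 10 + 1 + 1 = 222

222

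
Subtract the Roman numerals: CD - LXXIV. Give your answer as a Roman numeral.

CD = 400
LXXIV = 74
400 - 74 = 326

CCCXXVI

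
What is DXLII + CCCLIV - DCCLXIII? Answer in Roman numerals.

DXLII = 542, CCCLIV = 354, DCCLXIII = 763
542 + 354 = 896
896 - 763 = 133

CXXXIII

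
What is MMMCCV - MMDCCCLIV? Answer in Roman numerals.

MMMCCV = 3205
MMDCCCLIV = 2854
3205 - 2854 = 351

CCCLI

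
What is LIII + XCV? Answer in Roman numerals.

LIII = 53
XCV = 95
53 + 95 = 148

CXLVIII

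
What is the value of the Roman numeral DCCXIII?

DCCXIII: D=500, C=100, C=100, X=10, I=1, I=1, I=1
500 + 100 + 100 + 10 + 1 + 1 + 1 = 713

713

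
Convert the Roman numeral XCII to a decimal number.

XCII: XC=90, I=1, I=1
90 + 1 + 1 = 92

92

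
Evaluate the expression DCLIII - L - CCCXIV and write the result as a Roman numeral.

DCLIII = 653, L = 50, CCCXIV = 314
653 - 50 = 603
603 - 314 = 289

CCLXXXIX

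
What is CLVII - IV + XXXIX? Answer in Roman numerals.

CLVII = 157, IV = 4, XXXIX = 39
157 - 4 = 153
153 + 39 = 192

CXCII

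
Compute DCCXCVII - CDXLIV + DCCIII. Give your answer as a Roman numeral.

DCCXCVII = 797, CDXLIV = 444, DCCIII = 703
797 - 444 = 353
353 + 703 = 1056

MLVI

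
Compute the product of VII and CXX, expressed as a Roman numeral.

VII = 7
CXX = 120
7 × 120 = 840

DCCCXL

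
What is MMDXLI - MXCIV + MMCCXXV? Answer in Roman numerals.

MMDXLI = 2541, MXCIV = 1094, MMCCXXV = 2225
2541 - 1094 = 1447
1447 + 2225 = 3672

MMMDCLXXII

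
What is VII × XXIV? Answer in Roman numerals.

VII = 7
XXIV = 24
7 × 24 = 168

CLXVIII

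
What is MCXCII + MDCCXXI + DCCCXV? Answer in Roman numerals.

MCXCII = 1192, MDCCXXI = 1721, DCCCXV = 815
1192 + 1721 = 2913
2913 + 815 = 3728

MMMDCCXXVIII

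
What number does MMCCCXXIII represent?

MMCCCXXIII: M=1000, M=1000, C=100, C=100, C=100, X=10, X=10, I=1, I=1, I=1
1000 + 1000 + 100 + 100 + 100 + 10 + 10 + 1 + 1 + 1 = 2323

2323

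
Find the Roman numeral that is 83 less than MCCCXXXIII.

MCCCXXXIII = 1333
1333 - 83 = 1250

MCCL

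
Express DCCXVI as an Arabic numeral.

DCCXVI: D=500, C=100, C=100, X=10, V=5, I=1
500 + 100 + 100 + 10 + 5 + 1 = 716

716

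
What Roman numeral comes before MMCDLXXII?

MMCDLXXII = 2472; previous is 2471

MMCDLXXI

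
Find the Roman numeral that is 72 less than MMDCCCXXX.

MMDCCCXXX = 2830
2830 - 72 = 2758

MMDCCLVIII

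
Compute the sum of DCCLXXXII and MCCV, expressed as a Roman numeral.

DCCLXXXII = 782
MCCV = 1205
782 + 1205 = 1987

MCMLXXXVII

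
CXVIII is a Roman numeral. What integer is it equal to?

CXVIII: C=100, X=10, V=5, I=1, I=1, I=1
100 + 10 + 5 + 1 + 1 + 1 = 118

118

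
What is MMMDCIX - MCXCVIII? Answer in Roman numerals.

MMMDCIX = 3609
MCXCVIII = 1198
3609 - 1198 = 2411

MMCDXI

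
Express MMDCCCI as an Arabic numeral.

MMDCCCI: M=1000, M=1000, D=500, C=100, C=100, C=100, I=1
1000 + 1000 + 500 + 100 + 100 + 100 + 1 = 2801

2801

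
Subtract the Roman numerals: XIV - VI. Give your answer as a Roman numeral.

XIV = 14
VI = 6
14 - 6 = 8

VIII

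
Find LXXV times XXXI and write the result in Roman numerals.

LXXV = 75
XXXI = 31
75 × 31 = 2325

MMCCCXXV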